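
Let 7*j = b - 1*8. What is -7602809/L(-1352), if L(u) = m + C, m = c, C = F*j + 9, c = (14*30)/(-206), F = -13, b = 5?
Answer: -5481625289/9036 ≈ -6.0664e+5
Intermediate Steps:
c = -210/103 (c = 420*(-1/206) = -210/103 ≈ -2.0388)
j = -3/7 (j = (5 - 1*8)/7 = (5 - 8)/7 = (⅐)*(-3) = -3/7 ≈ -0.42857)
C = 102/7 (C = -13*(-3/7) + 9 = 39/7 + 9 = 102/7 ≈ 14.571)
m = -210/103 ≈ -2.0388
L(u) = 9036/721 (L(u) = -210/103 + 102/7 = 9036/721)
-7602809/L(-1352) = -7602809/9036/721 = -7602809*721/9036 = -5481625289/9036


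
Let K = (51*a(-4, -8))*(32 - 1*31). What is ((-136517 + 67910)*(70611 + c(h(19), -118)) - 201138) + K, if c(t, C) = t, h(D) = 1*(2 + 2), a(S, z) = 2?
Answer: -4844884341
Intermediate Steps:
h(D) = 4 (h(D) = 1*4 = 4)
K = 102 (K = (51*2)*(32 - 1*31) = 102*(32 - 31) = 102*1 = 102)
((-136517 + 67910)*(70611 + c(h(19), -118)) - 201138) + K = ((-136517 + 67910)*(70611 + 4) - 201138) + 102 = (-68607*70615 - 201138) + 102 = (-4844683305 - 201138) + 102 = -4844884443 + 102 = -4844884341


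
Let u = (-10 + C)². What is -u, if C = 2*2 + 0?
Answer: -36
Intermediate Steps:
C = 4 (C = 4 + 0 = 4)
u = 36 (u = (-10 + 4)² = (-6)² = 36)
-u = -1*36 = -36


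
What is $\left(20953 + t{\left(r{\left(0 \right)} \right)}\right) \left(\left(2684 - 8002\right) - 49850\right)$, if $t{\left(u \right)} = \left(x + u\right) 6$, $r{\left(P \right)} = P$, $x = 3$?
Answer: $-1156928128$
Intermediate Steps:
$t{\left(u \right)} = 18 + 6 u$ ($t{\left(u \right)} = \left(3 + u\right) 6 = 18 + 6 u$)
$\left(20953 + t{\left(r{\left(0 \right)} \right)}\right) \left(\left(2684 - 8002\right) - 49850\right) = \left(20953 + \left(18 + 6 \cdot 0\right)\right) \left(\left(2684 - 8002\right) - 49850\right) = \left(20953 + \left(18 + 0\right)\right) \left(\left(2684 - 8002\right) - 49850\right) = \left(20953 + 18\right) \left(-5318 - 49850\right) = 20971 \left(-55168\right) = -1156928128$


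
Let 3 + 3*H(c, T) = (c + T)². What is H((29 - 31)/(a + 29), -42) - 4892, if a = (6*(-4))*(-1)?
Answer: -36269327/8427 ≈ -4303.9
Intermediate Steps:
a = 24 (a = -24*(-1) = 24)
H(c, T) = -1 + (T + c)²/3 (H(c, T) = -1 + (c + T)²/3 = -1 + (T + c)²/3)
H((29 - 31)/(a + 29), -42) - 4892 = (-1 + (-42 + (29 - 31)/(24 + 29))²/3) - 4892 = (-1 + (-42 - 2/53)²/3) - 4892 = (-1 + (-2228/53)²/3) - 4892 = (-1 + (⅓)*(4963984/2809)) - 4892 = (-1 + 4963984/8427) - 4892 = 4955557/8427 - 4892 = -36269327/8427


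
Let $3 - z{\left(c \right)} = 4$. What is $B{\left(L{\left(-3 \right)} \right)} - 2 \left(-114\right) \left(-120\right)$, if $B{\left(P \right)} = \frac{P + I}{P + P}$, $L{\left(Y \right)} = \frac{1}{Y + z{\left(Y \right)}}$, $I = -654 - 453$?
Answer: $- \frac{50291}{2} \approx -25146.0$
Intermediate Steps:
$z{\left(c \right)} = -1$ ($z{\left(c \right)} = 3 - 4 = -1$)
$I = -1107$ ($I = -654 - 453 = -1107$)
$L{\left(Y \right)} = \frac{1}{-1 + Y}$ ($L{\left(Y \right)} = \frac{1}{Y - 1} = \frac{1}{-1 + Y}$)
$B{\left(P \right)} = \frac{-1107 + P}{2 P}$ ($B{\left(P \right)} = \frac{P - 1107}{P + P} = \frac{-1107 + P}{2 P}$)
$B{\left(L{\left(-3 \right)} \right)} - 2 \left(-114\right) \left(-120\right) = \frac{-1107 + \frac{1}{-1 - 3}}{2 \frac{1}{-1 - 3}} - 2 \left(-114\right) \left(-120\right) = \frac{-1107 + \frac{1}{-4}}{2 \frac{1}{-4}} - \left(-228\right) \left(-120\right) = \frac{-1107 - \frac{1}{4}}{2 \left(- \frac{1}{4}\right)} - 27360 = \frac{1}{2} \left(-4\right) \left(- \frac{4429}{4}\right) - 27360 = \frac{4429}{2} - 27360 = - \frac{50291}{2}$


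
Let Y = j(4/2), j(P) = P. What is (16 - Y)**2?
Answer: 196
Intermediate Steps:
Y = 2 (Y = 4/2 = 4*(1/2) = 2)
(16 - Y)**2 = (16 - 1*2)**2 = (16 - 2)**2 = 14**2 = 196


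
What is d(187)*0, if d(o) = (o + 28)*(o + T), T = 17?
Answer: 0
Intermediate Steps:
d(o) = (17 + o)*(28 + o) (d(o) = (o + 28)*(o + 17) = (28 + o)*(17 + o) = (17 + o)*(28 + o))
d(187)*0 = (476 + 187² + 45*187)*0 = (476 + 34969 + 8415)*0 = 43860*0 = 0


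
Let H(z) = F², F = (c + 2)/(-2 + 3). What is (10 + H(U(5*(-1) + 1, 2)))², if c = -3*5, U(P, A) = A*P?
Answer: 32041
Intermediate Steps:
c = -15
F = -13 (F = (-15 + 2)/(-2 + 3) = -13/1 = -13*1 = -13)
H(z) = 169 (H(z) = (-13)² = 169)
(10 + H(U(5*(-1) + 1, 2)))² = (10 + 169)² = 179² = 32041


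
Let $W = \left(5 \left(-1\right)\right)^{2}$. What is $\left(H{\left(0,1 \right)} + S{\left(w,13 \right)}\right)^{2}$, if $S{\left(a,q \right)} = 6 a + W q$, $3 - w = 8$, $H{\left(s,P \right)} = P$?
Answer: $87616$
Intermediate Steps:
$W = 25$ ($W = \left(-5\right)^{2} = 25$)
$w = -5$ ($w = 3 - 8 = -5$)
$S{\left(a,q \right)} = 6 a + 25 q$
$\left(H{\left(0,1 \right)} + S{\left(w,13 \right)}\right)^{2} = \left(1 + \left(6 \left(-5\right) + 25 \cdot 13\right)\right)^{2} = \left(1 + \left(-30 + 325\right)\right)^{2} = \left(1 + 295\right)^{2} = 296^{2} = 87616$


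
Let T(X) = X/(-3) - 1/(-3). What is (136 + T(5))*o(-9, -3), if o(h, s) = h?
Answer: -1212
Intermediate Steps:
T(X) = ⅓ - X/3 (T(X) = X*(-⅓) - 1*(-⅓) = -X/3 + ⅓ = ⅓ - X/3)
(136 + T(5))*o(-9, -3) = (136 + (⅓ - ⅓*5))*(-9) = (136 + (⅓ - 5/3))*(-9) = (136 - 4/3)*(-9) = (404/3)*(-9) = -1212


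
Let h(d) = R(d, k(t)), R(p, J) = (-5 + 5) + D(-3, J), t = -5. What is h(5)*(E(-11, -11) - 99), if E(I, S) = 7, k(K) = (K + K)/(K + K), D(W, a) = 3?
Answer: -276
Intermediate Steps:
k(K) = 1 (k(K) = (2*K)/((2*K)) = (2*K)*(1/(2*K)) = 1)
R(p, J) = 3 (R(p, J) = (-5 + 5) + 3 = 0 + 3 = 3)
h(d) = 3
h(5)*(E(-11, -11) - 99) = 3*(7 - 99) = 3*(-92) = -276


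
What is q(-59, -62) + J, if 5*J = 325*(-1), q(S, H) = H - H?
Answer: -65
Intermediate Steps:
q(S, H) = 0
J = -65 (J = (325*(-1))/5 = (⅕)*(-325) = -65)
q(-59, -62) + J = 0 - 65 = -65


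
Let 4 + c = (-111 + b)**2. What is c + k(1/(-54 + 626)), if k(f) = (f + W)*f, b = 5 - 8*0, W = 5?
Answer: 3674933549/327184 ≈ 11232.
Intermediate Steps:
b = 5 (b = 5 + 0 = 5)
k(f) = f*(5 + f) (k(f) = (f + 5)*f = (5 + f)*f = f*(5 + f))
c = 11232 (c = -4 + (-111 + 5)**2 = -4 + (-106)**2 = -4 + 11236 = 11232)
c + k(1/(-54 + 626)) = 11232 + (5 + 1/(-54 + 626))/(-54 + 626) = 11232 + (5 + 1/572)/572 = 11232 + (1/572)*(2861/572) = 11232 + 2861/327184 = 3674933549/327184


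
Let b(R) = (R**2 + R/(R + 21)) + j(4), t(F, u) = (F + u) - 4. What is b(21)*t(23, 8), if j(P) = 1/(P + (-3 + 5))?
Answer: 11925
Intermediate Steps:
j(P) = 1/(2 + P) (j(P) = 1/(P + 2) = 1/(2 + P))
t(F, u) = -4 + F + u
b(R) = 1/6 + R**2 + R/(21 + R) (b(R) = (R**2 + R/(R + 21)) + 1/(2 + 4) = (R**2 + R/(21 + R)) + 1/6 = 1/6 + R**2 + R/(21 + R))
b(21)*t(23, 8) = ((21 + 6*21**3 + 7*21 + 126*21**2)/(6*(21 + 21)))*(-4 + 23 + 8) = ((1/6)*(21 + 6*9261 + 147 + 126*441)/42)*27 = ((1/6)*(1/42)*(21 + 55566 + 147 + 55566))*27 = ((1/6)*(1/42)*111300)*27 = (1325/3)*27 = 11925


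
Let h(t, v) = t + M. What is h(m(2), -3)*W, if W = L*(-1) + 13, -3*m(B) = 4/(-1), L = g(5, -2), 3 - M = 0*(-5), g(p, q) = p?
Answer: 104/3 ≈ 34.667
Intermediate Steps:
M = 3 (M = 3 - 0*(-5) = 3 - 1*0 = 3 + 0 = 3)
L = 5
m(B) = 4/3 (m(B) = -4/(3*(-1)) = -4*(-1)/3 = -1/3*(-4) = 4/3)
h(t, v) = 3 + t (h(t, v) = t + 3 = 3 + t)
W = 8 (W = 5*(-1) + 13 = -5 + 13 = 8)
h(m(2), -3)*W = (3 + 4/3)*8 = (13/3)*8 = 104/3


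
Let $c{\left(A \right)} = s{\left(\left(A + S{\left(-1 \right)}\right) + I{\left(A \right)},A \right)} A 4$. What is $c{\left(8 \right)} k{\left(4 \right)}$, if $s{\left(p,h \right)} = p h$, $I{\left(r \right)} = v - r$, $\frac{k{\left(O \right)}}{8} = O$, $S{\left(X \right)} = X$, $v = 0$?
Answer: $-8192$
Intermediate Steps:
$k{\left(O \right)} = 8 O$
$I{\left(r \right)} = - r$ ($I{\left(r \right)} = 0 - r = - r$)
$s{\left(p,h \right)} = h p$
$c{\left(A \right)} = - 4 A^{2}$ ($c{\left(A \right)} = A \left(\left(A - 1\right) - A\right) A 4 = A \left(\left(-1 + A\right) - A\right) A 4 = A \left(-1\right) A 4 = - A A 4 = - A^{2} \cdot 4 = - 4 A^{2}$)
$c{\left(8 \right)} k{\left(4 \right)} = - 4 \cdot 8^{2} \cdot 8 \cdot 4 = \left(-4\right) 64 \cdot 32 = \left(-256\right) 32 = -8192$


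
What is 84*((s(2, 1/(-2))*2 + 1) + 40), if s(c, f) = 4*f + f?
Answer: 3024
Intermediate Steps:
s(c, f) = 5*f
84*((s(2, 1/(-2))*2 + 1) + 40) = 84*(((5/(-2))*2 + 1) + 40) = 84*(((5*(-½))*2 + 1) + 40) = 84*((-5/2*2 + 1) + 40) = 84*((-5 + 1) + 40) = 84*(-4 + 40) = 84*36 = 3024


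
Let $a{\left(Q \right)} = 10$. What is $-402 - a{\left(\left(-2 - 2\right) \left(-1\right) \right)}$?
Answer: $-412$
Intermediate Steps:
$-402 - a{\left(\left(-2 - 2\right) \left(-1\right) \right)} = -402 - 10 = -412$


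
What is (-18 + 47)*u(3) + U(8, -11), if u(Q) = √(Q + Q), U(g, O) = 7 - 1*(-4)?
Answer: 11 + 29*√6 ≈ 82.035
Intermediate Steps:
U(g, O) = 11 (U(g, O) = 7 + 4 = 11)
u(Q) = √2*√Q (u(Q) = √(2*Q) = √2*√Q)
(-18 + 47)*u(3) + U(8, -11) = (-18 + 47)*(√2*√3) + 11 = 29*√6 + 11 = 11 + 29*√6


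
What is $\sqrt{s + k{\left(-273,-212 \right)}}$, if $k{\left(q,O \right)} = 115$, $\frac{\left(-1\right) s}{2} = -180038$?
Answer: $\sqrt{360191} \approx 600.16$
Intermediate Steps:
$s = 360076$ ($s = \left(-2\right) \left(-180038\right) = 360076$)
$\sqrt{s + k{\left(-273,-212 \right)}} = \sqrt{360076 + 115} = \sqrt{360191}$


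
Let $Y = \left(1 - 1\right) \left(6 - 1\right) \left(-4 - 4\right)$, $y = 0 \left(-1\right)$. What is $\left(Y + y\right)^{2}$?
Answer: $0$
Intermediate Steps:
$y = 0$
$Y = 0$ ($Y = 0 \cdot 5 \left(-8\right) = 0 \left(-8\right) = 0$)
$\left(Y + y\right)^{2} = \left(0 + 0\right)^{2} = 0^{2} = 0$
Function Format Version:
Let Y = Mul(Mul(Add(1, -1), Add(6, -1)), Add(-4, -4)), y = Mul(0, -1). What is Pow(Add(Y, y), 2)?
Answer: 0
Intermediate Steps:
y = 0
Y = 0 (Y = Mul(Mul(0, 5), -8) = Mul(0, -8) = 0)
Pow(Add(Y, y), 2) = Pow(Add(0, 0), 2) = Pow(0, 2) = 0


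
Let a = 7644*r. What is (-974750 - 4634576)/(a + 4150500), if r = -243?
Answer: -90473/36984 ≈ -2.4463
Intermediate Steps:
a = -1857492 (a = 7644*(-243) = -1857492)
(-974750 - 4634576)/(a + 4150500) = (-974750 - 4634576)/(-1857492 + 4150500) = -5609326/2293008 = -5609326*1/2293008 = -90473/36984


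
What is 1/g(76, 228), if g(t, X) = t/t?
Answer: 1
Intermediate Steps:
g(t, X) = 1
1/g(76, 228) = 1/1 = 1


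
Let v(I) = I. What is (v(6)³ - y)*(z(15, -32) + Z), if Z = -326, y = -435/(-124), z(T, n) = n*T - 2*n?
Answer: -9775479/62 ≈ -1.5767e+5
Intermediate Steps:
z(T, n) = -2*n + T*n (z(T, n) = T*n - 2*n = -2*n + T*n)
y = 435/124 (y = -435*(-1/124) = 435/124 ≈ 3.5081)
(v(6)³ - y)*(z(15, -32) + Z) = (6³ - 1*435/124)*(-32*(-2 + 15) - 326) = (216 - 435/124)*(-32*13 - 326) = 26349*(-416 - 326)/124 = (26349/124)*(-742) = -9775479/62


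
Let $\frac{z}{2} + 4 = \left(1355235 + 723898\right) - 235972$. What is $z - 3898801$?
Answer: $-212487$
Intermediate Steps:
$z = 3686314$ ($z = -8 + 2 \left(\left(1355235 + 723898\right) - 235972\right) = -8 + 2 \left(2079133 - 235972\right) = -8 + 2 \cdot 1843161 = -8 + 3686322 = 3686314$)
$z - 3898801 = 3686314 - 3898801 = -212487$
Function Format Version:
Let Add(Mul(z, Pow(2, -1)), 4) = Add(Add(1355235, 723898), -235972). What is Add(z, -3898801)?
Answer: -212487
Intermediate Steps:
z = 3686314 (z = Add(-8, Mul(2, Add(Add(1355235, 723898), -235972))) = Add(-8, Mul(2, Add(2079133, -235972))) = Add(-8, Mul(2, 1843161)) = Add(-8, 3686322) = 3686314)
Add(z, -3898801) = Add(3686314, -3898801) = -212487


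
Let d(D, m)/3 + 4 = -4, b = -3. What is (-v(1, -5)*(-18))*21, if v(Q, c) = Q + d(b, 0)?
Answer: -8694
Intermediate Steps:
d(D, m) = -24 (d(D, m) = -12 + 3*(-4) = -12 - 12 = -24)
v(Q, c) = -24 + Q (v(Q, c) = Q - 24 = -24 + Q)
(-v(1, -5)*(-18))*21 = (-(-24 + 1)*(-18))*21 = (-1*(-23)*(-18))*21 = (23*(-18))*21 = -414*21 = -8694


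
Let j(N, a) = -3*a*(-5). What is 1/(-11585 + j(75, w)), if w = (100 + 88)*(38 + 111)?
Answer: 1/408595 ≈ 2.4474e-6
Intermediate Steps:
w = 28012 (w = 188*149 = 28012)
j(N, a) = 15*a
1/(-11585 + j(75, w)) = 1/(-11585 + 15*28012) = 1/(-11585 + 420180) = 1/408595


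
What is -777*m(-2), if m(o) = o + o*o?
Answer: -1554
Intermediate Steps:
m(o) = o + o²
-777*m(-2) = -(-1554)*(1 - 2) = -(-1554)*(-1) = -777*2 = -1554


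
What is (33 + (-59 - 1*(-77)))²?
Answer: 2601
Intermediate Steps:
(33 + (-59 - 1*(-77)))² = (33 + (-59 + 77))² = (33 + 18)² = 51² = 2601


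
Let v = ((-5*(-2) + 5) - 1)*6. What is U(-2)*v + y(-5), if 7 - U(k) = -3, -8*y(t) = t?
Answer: 6725/8 ≈ 840.63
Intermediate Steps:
y(t) = -t/8
U(k) = 10 (U(k) = 7 - 1*(-3) = 7 + 3 = 10)
v = 84 (v = ((10 + 5) - 1)*6 = (15 - 1)*6 = 14*6 = 84)
U(-2)*v + y(-5) = 10*84 - ⅛*(-5) = 840 + 5/8 = 6725/8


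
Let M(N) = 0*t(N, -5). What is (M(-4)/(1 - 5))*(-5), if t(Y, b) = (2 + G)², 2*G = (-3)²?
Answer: 0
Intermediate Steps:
G = 9/2 (G = (½)*(-3)² = (½)*9 = 9/2 ≈ 4.5000)
t(Y, b) = 169/4 (t(Y, b) = (2 + 9/2)² = (13/2)² = 169/4)
M(N) = 0 (M(N) = 0*(169/4) = 0)
(M(-4)/(1 - 5))*(-5) = (0/(1 - 5))*(-5) = (0/(-4))*(-5) = (0*(-¼))*(-5) = 0*(-5) = 0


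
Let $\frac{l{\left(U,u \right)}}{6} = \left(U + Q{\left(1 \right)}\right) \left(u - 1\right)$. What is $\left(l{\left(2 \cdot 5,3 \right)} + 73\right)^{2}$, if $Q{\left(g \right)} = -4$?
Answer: $21025$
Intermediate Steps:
$l{\left(U,u \right)} = 6 \left(-1 + u\right) \left(-4 + U\right)$ ($l{\left(U,u \right)} = 6 \left(U - 4\right) \left(u - 1\right) = 6 \left(-4 + U\right) \left(-1 + u\right) = 6 \left(-1 + u\right) \left(-4 + U\right)$)
$\left(l{\left(2 \cdot 5,3 \right)} + 73\right)^{2} = \left(\left(24 - 72 - 6 \cdot 2 \cdot 5 + 6 \cdot 2 \cdot 5 \cdot 3\right) + 73\right)^{2} = \left(\left(24 - 72 - 60 + 6 \cdot 10 \cdot 3\right) + 73\right)^{2} = \left(\left(24 - 72 - 60 + 180\right) + 73\right)^{2} = \left(72 + 73\right)^{2} = 145^{2} = 21025$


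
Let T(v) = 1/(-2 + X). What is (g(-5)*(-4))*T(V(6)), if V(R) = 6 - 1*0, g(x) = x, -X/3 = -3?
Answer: 20/7 ≈ 2.8571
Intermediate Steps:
X = 9 (X = -3*(-3) = 9)
V(R) = 6 (V(R) = 6 + 0 = 6)
T(v) = ⅐ (T(v) = 1/(-2 + 9) = 1/7 = ⅐)
(g(-5)*(-4))*T(V(6)) = -5*(-4)*(⅐) = 20*(⅐) = 20/7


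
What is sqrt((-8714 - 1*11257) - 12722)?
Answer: I*sqrt(32693) ≈ 180.81*I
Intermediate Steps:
sqrt((-8714 - 1*11257) - 12722) = sqrt((-8714 - 11257) - 12722) = sqrt(-19971 - 12722) = sqrt(-32693) = I*sqrt(32693)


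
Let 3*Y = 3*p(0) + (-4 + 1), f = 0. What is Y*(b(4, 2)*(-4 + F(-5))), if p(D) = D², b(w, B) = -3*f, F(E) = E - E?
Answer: 0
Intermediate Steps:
F(E) = 0
b(w, B) = 0 (b(w, B) = -3*0 = 0)
Y = -1 (Y = (3*0² + (-4 + 1))/3 = (3*0 - 3)/3 = (0 - 3)/3 = (⅓)*(-3) = -1)
Y*(b(4, 2)*(-4 + F(-5))) = -0*(-4 + 0) = -0*(-4) = -1*0 = 0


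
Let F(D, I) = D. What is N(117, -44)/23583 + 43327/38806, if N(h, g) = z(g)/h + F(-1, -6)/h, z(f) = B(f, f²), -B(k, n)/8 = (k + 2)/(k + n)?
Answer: 56546347358047/50645974597218 ≈ 1.1165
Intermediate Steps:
B(k, n) = -8*(2 + k)/(k + n) (B(k, n) = -8*(k + 2)/(k + n) = -8*(2 + k)/(k + n))
z(f) = 8*(-2 - f)/(f + f²)
N(h, g) = -1/h + 8*(-2 - g)/(g*h*(1 + g)) (N(h, g) = (8*(-2 - g)/(g*(1 + g)))/h - 1/h = 8*(-2 - g)/(g*h*(1 + g)) - 1/h = -1/h + 8*(-2 - g)/(g*h*(1 + g)))
N(117, -44)/23583 + 43327/38806 = ((-16 - 1*(-44)² - 9*(-44))/(-44*117*(1 - 44)))/23583 + 43327/38806 = -1/44*1/117*(-16 - 1*1936 + 396)/(-43)*(1/23583) + 43327*(1/38806) = -1/44*1/117*(-1/43)*(-16 - 1936 + 396)*(1/23583) + 43327/38806 = -1/44*1/117*(-1/43)*(-1556)*(1/23583) + 43327/38806 = -389/55341*1/23583 + 43327/38806 = -389/1305106803 + 43327/38806 = 56546347358047/50645974597218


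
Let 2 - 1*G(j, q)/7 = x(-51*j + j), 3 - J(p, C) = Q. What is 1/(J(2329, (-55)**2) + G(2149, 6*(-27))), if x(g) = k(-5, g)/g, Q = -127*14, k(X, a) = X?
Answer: 3070/5510649 ≈ 0.00055710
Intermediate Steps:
Q = -1778
x(g) = -5/g
J(p, C) = 1781 (J(p, C) = 3 - 1*(-1778) = 3 + 1778 = 1781)
G(j, q) = 14 - 7/(10*j) (G(j, q) = 14 - (-35)/(-51*j + j) = 14 - (-35)/((-50*j)) = 14 - (-35)*(-1/(50*j)) = 14 - 7/(10*j))
1/(J(2329, (-55)**2) + G(2149, 6*(-27))) = 1/(1781 + (14 - 7/10/2149)) = 1/(1781 + (14 - 7/10*1/2149)) = 1/(1781 + (14 - 1/3070)) = 1/(1781 + 42979/3070) = 1/(5510649/3070) = 3070/5510649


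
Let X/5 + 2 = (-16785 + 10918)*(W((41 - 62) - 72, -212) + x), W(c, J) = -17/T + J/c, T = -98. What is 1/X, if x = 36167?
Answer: -9114/9670235758465 ≈ -9.4248e-10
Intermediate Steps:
W(c, J) = 17/98 + J/c (W(c, J) = -17/(-98) + J/c = -17*(-1/98) + J/c = 17/98 + J/c)
X = -9670235758465/9114 (X = -10 + 5*((-16785 + 10918)*((17/98 - 212/((41 - 62) - 72)) + 36167)) = -10 + 5*(-5867*((17/98 - 212/(-21 - 72)) + 36167)) = -10 + 5*(-5867*((17/98 - 212/(-93)) + 36167)) = -10 + 5*(-5867*((17/98 - 212*(-1/93)) + 36167)) = -10 + 5*(-5867*((17/98 + 212/93) + 36167)) = -10 + 5*(-5867*(22357/9114 + 36167)) = -10 + 5*(-5867*329648395/9114) = -10 + 5*(-1934047133465/9114) = -10 - 9670235667325/9114 = -9670235758465/9114 ≈ -1.0610e+9)
1/X = 1/(-9670235758465/9114) = -9114/9670235758465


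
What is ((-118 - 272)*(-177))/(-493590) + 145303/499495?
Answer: 1241332264/8218191235 ≈ 0.15105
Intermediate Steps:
((-118 - 272)*(-177))/(-493590) + 145303/499495 = -390*(-177)*(-1/493590) + 145303*(1/499495) = 69030*(-1/493590) + 145303/499495 = -2301/16453 + 145303/499495 = 1241332264/8218191235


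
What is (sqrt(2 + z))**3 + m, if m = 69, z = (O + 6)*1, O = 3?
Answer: 69 + 11*sqrt(11) ≈ 105.48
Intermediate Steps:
z = 9 (z = (3 + 6)*1 = 9*1 = 9)
(sqrt(2 + z))**3 + m = (sqrt(2 + 9))**3 + 69 = (sqrt(11))**3 + 69 = 11*sqrt(11) + 69 = 69 + 11*sqrt(11)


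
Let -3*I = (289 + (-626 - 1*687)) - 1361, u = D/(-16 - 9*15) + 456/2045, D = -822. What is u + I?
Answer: 247241871/308795 ≈ 800.67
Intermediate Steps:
u = 1749846/308795 (u = -822/(-16 - 9*15) + 456/2045 = -822/(-16 - 135) + 456*(1/2045) = -822/(-151) + 456/2045 = -822*(-1/151) + 456/2045 = 822/151 + 456/2045 = 1749846/308795 ≈ 5.6667)
I = 795 (I = -((289 + (-626 - 1*687)) - 1361)/3 = -((289 + (-626 - 687)) - 1361)/3 = -((289 - 1313) - 1361)/3 = -(-1024 - 1361)/3 = -⅓*(-2385) = 795)
u + I = 1749846/308795 + 795 = 247241871/308795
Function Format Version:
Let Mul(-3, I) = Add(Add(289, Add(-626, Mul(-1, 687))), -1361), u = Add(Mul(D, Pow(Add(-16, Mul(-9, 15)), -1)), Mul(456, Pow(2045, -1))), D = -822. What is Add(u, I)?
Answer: Rational(247241871, 308795) ≈ 800.67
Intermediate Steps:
u = Rational(1749846, 308795) (u = Add(Mul(-822, Pow(Add(-16, Mul(-9, 15)), -1)), Mul(456, Pow(2045, -1))) = Add(Mul(-822, Pow(Add(-16, -135), -1)), Mul(456, Rational(1, 2045))) = Add(Mul(-822, Pow(-151, -1)), Rational(456, 2045)) = Add(Mul(-822, Rational(-1, 151)), Rational(456, 2045)) = Add(Rational(822, 151), Rational(456, 2045)) = Rational(1749846, 308795) ≈ 5.6667)
I = 795 (I = Mul(Rational(-1, 3), Add(Add(289, Add(-626, Mul(-1, 687))), -1361)) = Mul(Rational(-1, 3), Add(Add(289, Add(-626, -687)), -1361)) = Mul(Rational(-1, 3), Add(Add(289, -1313), -1361)) = Mul(Rational(-1, 3), Add(-1024, -1361)) = Mul(Rational(-1, 3), -2385) = 795)
Add(u, I) = Add(Rational(1749846, 308795), 795) = Rational(247241871, 308795)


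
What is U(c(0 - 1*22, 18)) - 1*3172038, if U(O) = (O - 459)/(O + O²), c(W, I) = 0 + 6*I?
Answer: -1383008581/436 ≈ -3.1720e+6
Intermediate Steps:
c(W, I) = 6*I
U(O) = (-459 + O)/(O + O²)
U(c(0 - 1*22, 18)) - 1*3172038 = (-459 + 6*18)/(((6*18))*(1 + 6*18)) - 1*3172038 = (-459 + 108)/(108*(1 + 108)) - 3172038 = (1/108)*(-351)/109 - 3172038 = (1/108)*(1/109)*(-351) - 3172038 = -13/436 - 3172038 = -1383008581/436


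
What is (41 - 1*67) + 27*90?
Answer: 2404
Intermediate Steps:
(41 - 1*67) + 27*90 = (41 - 67) + 2430 = -26 + 2430 = 2404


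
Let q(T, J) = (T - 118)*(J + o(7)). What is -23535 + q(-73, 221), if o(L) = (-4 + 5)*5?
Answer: -66701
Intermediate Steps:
o(L) = 5 (o(L) = 1*5 = 5)
q(T, J) = (-118 + T)*(5 + J) (q(T, J) = (T - 118)*(J + 5) = (-118 + T)*(5 + J))
-23535 + q(-73, 221) = -23535 + (-590 - 118*221 + 5*(-73) + 221*(-73)) = -23535 + (-590 - 26078 - 365 - 16133) = -23535 - 43166 = -66701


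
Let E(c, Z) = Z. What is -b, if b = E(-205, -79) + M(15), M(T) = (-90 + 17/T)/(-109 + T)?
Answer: 110057/1410 ≈ 78.055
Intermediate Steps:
M(T) = (-90 + 17/T)/(-109 + T)
b = -110057/1410 (b = -79 + (17 - 90*15)/(15*(-109 + 15)) = -79 + (1/15)*(17 - 1350)/(-94) = -79 + (1/15)*(-1/94)*(-1333) = -79 + 1333/1410 = -110057/1410 ≈ -78.055)
-b = -1*(-110057/1410) = 110057/1410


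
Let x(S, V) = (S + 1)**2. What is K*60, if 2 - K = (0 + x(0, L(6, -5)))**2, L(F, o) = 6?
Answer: 60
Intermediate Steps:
x(S, V) = (1 + S)**2
K = 1 (K = 2 - (0 + (1 + 0)**2)**2 = 2 - (0 + 1**2)**2 = 2 - (0 + 1)**2 = 2 - 1*1**2 = 2 - 1*1 = 2 - 1 = 1)
K*60 = 1*60 = 60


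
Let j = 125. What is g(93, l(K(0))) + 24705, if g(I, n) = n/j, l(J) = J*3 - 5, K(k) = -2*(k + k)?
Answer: 617624/25 ≈ 24705.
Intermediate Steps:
K(k) = -4*k
l(J) = -5 + 3*J (l(J) = 3*J - 5 = -5 + 3*J)
g(I, n) = n/125
g(93, l(K(0))) + 24705 = (-5 + 3*(-4*0))/125 + 24705 = (-5 + 3*0)/125 + 24705 = (-5 + 0)/125 + 24705 = (1/125)*(-5) + 24705 = -1/25 + 24705 = 617624/25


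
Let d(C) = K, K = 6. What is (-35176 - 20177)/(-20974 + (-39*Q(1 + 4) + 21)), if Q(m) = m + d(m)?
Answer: 55353/21382 ≈ 2.5888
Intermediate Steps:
d(C) = 6
Q(m) = 6 + m (Q(m) = m + 6 = 6 + m)
(-35176 - 20177)/(-20974 + (-39*Q(1 + 4) + 21)) = (-35176 - 20177)/(-20974 + (-39*(6 + (1 + 4)) + 21)) = -55353/(-20974 + (-39*(6 + 5) + 21)) = -55353/(-20974 + (-39*11 + 21)) = -55353/(-20974 + (-429 + 21)) = -55353/(-20974 - 408) = -55353/(-21382) = -55353*(-1/21382) = 55353/21382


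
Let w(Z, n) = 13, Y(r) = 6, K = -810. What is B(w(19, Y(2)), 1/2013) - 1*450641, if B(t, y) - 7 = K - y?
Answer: -908756773/2013 ≈ -4.5144e+5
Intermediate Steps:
B(t, y) = -803 - y (B(t, y) = 7 + (-810 - y) = -803 - y)
B(w(19, Y(2)), 1/2013) - 1*450641 = (-803 - 1/2013) - 1*450641 = (-803 - 1*1/2013) - 450641 = (-803 - 1/2013) - 450641 = -1616440/2013 - 450641 = -908756773/2013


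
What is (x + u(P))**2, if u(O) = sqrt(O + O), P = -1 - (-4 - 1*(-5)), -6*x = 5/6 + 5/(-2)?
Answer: -1271/324 + 10*I/9 ≈ -3.9228 + 1.1111*I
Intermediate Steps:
x = 5/18 (x = -(5/6 + 5/(-2))/6 = -(5*(1/6) + 5*(-1/2))/6 = -(5/6 - 5/2)/6 = -1/6*(-5/3) = 5/18 ≈ 0.27778)
P = -2 (P = -1 - (-4 + 5) = -1 - 1*1 = -1 - 1 = -2)
u(O) = sqrt(2)*sqrt(O) (u(O) = sqrt(2*O) = sqrt(2)*sqrt(O))
(x + u(P))**2 = (5/18 + sqrt(2)*sqrt(-2))**2 = (5/18 + sqrt(2)*(I*sqrt(2)))**2 = (5/18 + 2*I)**2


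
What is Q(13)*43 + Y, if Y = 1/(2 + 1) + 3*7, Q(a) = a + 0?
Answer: 1741/3 ≈ 580.33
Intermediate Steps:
Q(a) = a
Y = 64/3 (Y = 1/3 + 21 = 64/3 ≈ 21.333)
Q(13)*43 + Y = 13*43 + 64/3 = 559 + 64/3 = 1741/3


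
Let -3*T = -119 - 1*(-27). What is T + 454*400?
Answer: 544892/3 ≈ 1.8163e+5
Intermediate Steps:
T = 92/3 (T = -(-119 - 1*(-27))/3 = -(-119 + 27)/3 = -1/3*(-92) = 92/3 ≈ 30.667)
T + 454*400 = 92/3 + 454*400 = 92/3 + 181600 = 544892/3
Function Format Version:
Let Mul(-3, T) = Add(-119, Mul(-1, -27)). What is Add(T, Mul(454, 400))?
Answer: Rational(544892, 3) ≈ 1.8163e+5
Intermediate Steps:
T = Rational(92, 3) (T = Mul(Rational(-1, 3), Add(-119, Mul(-1, -27))) = Mul(Rational(-1, 3), Add(-119, 27)) = Mul(Rational(-1, 3), -92) = Rational(92, 3) ≈ 30.667)
Add(T, Mul(454, 400)) = Add(Rational(92, 3), Mul(454, 400)) = Add(Rational(92, 3), 181600) = Rational(544892, 3)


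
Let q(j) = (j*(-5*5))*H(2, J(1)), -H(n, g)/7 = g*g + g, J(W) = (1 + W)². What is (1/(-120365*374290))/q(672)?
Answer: -1/105960930079200000 ≈ -9.4374e-18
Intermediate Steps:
H(n, g) = -7*g - 7*g² (H(n, g) = -7*(g*g + g) = -7*(g² + g) = -7*(g + g²) = -7*g - 7*g²)
q(j) = 3500*j (q(j) = (j*(-5*5))*(-7*(1 + 1)²*(1 + (1 + 1)²)) = (j*(-25))*(-7*2²*(1 + 2²)) = (-25*j)*(-7*4*(1 + 4)) = (-25*j)*(-7*4*5) = -25*j*(-140) = 3500*j)
(1/(-120365*374290))/q(672) = (1/(-120365*374290))/((3500*672)) = -1/120365*1/374290/2352000 = -1/45051415850*1/2352000 = -1/105960930079200000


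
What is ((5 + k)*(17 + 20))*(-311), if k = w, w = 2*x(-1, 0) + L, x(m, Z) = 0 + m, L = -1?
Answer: -23014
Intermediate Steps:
x(m, Z) = m
w = -3 (w = 2*(-1) - 1 = -2 - 1 = -3)
k = -3
((5 + k)*(17 + 20))*(-311) = ((5 - 3)*(17 + 20))*(-311) = (2*37)*(-311) = 74*(-311) = -23014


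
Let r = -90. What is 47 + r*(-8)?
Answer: 767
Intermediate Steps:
47 + r*(-8) = 47 - 90*(-8) = 47 + 720 = 767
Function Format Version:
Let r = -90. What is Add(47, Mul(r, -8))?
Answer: 767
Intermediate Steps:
Add(47, Mul(r, -8)) = Add(47, Mul(-90, -8)) = Add(47, 720) = 767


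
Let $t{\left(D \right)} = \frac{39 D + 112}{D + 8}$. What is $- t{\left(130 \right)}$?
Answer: $- \frac{2591}{69} \approx -37.551$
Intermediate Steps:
$t{\left(D \right)} = \frac{112 + 39 D}{8 + D}$
$- t{\left(130 \right)} = - \frac{112 + 39 \cdot 130}{8 + 130} = - \frac{112 + 5070}{138} = - \frac{5182}{138} = \left(-1\right) \frac{2591}{69} = - \frac{2591}{69}$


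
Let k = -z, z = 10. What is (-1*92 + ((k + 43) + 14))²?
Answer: 2025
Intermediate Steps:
k = -10 (k = -1*10 = -10)
(-1*92 + ((k + 43) + 14))² = (-1*92 + ((-10 + 43) + 14))² = (-92 + (33 + 14))² = (-92 + 47)² = (-45)² = 2025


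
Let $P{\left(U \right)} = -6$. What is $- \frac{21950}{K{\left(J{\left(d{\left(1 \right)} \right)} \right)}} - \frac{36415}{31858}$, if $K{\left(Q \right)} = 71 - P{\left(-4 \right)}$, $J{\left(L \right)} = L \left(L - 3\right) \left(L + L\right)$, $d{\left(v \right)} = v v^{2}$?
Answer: $- \frac{702087055}{2453066} \approx -286.21$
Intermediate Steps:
$d{\left(v \right)} = v^{3}$
$J{\left(L \right)} = 2 L^{2} \left(-3 + L\right)$ ($J{\left(L \right)} = L \left(-3 + L\right) 2 L = 2 L^{2} \left(-3 + L\right)$)
$K{\left(Q \right)} = 77$ ($K{\left(Q \right)} = 71 - -6 = 71 + 6 = 77$)
$- \frac{21950}{K{\left(J{\left(d{\left(1 \right)} \right)} \right)}} - \frac{36415}{31858} = - \frac{21950}{77} - \frac{36415}{31858} = - \frac{702087055}{2453066}$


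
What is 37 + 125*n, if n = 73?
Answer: 9162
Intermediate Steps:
37 + 125*n = 37 + 125*73 = 37 + 9125 = 9162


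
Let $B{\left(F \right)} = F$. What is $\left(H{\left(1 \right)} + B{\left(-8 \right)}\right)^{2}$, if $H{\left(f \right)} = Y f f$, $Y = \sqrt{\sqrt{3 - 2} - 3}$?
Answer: $\left(8 - i \sqrt{2}\right)^{2} \approx 62.0 - 22.627 i$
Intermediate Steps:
$Y = i \sqrt{2}$ ($Y = \sqrt{\sqrt{1} - 3} = \sqrt{1 - 3} = \sqrt{-2} = i \sqrt{2} \approx 1.4142 i$)
$H{\left(f \right)} = i \sqrt{2} f^{2}$ ($H{\left(f \right)} = i \sqrt{2} f f = i f \sqrt{2} f = i \sqrt{2} f^{2}$)
$\left(H{\left(1 \right)} + B{\left(-8 \right)}\right)^{2} = \left(i \sqrt{2} \cdot 1^{2} - 8\right)^{2} = \left(i \sqrt{2} \cdot 1 - 8\right)^{2} = \left(i \sqrt{2} - 8\right)^{2} = \left(-8 + i \sqrt{2}\right)^{2}$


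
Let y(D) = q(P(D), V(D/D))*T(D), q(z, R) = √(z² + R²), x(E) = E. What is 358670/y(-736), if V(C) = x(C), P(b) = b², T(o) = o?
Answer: -179335*√293434556417/107983916761456 ≈ -0.00089963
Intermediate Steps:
V(C) = C
q(z, R) = √(R² + z²)
y(D) = D*√(1 + D⁴) (y(D) = √((D/D)² + (D²)²)*D = √(1² + D⁴)*D = √(1 + D⁴)*D = D*√(1 + D⁴))
358670/y(-736) = 358670/((-736*√(1 + (-736)⁴))) = 358670/((-736*√(1 + 293434556416))) = 358670/((-736*√293434556417)) = 358670*(-√293434556417/215967833522912) = -179335*√293434556417/107983916761456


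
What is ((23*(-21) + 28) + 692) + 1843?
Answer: 2080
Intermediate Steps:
((23*(-21) + 28) + 692) + 1843 = ((-483 + 28) + 692) + 1843 = (-455 + 692) + 1843 = 237 + 1843 = 2080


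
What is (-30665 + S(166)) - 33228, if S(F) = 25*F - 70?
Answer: -59813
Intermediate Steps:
S(F) = -70 + 25*F
(-30665 + S(166)) - 33228 = (-30665 + (-70 + 25*166)) - 33228 = (-30665 + (-70 + 4150)) - 33228 = (-30665 + 4080) - 33228 = -26585 - 33228 = -59813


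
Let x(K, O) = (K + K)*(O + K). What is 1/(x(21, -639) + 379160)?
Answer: 1/353204 ≈ 2.8312e-6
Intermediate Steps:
x(K, O) = 2*K*(K + O) (x(K, O) = (2*K)*(K + O) = 2*K*(K + O))
1/(x(21, -639) + 379160) = 1/(2*21*(21 - 639) + 379160) = 1/(2*21*(-618) + 379160) = 1/(-25956 + 379160) = 1/353204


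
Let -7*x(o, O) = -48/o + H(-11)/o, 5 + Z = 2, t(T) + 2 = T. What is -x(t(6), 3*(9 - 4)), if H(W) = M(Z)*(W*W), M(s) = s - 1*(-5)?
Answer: 97/14 ≈ 6.9286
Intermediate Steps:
t(T) = -2 + T
Z = -3 (Z = -5 + 2 = -3)
M(s) = 5 + s (M(s) = s + 5 = 5 + s)
H(W) = 2*W² (H(W) = (5 - 3)*(W*W) = 2*W²)
x(o, O) = -194/(7*o) (x(o, O) = -(-48/o + (2*(-11)²)/o)/7 = -(-48/o + (2*121)/o)/7 = -(-48/o + 242/o)/7 = -194/(7*o))
-x(t(6), 3*(9 - 4)) = -(-194)/(7*(-2 + 6)) = -(-194)/(7*4) = -1*(-97/14) = 97/14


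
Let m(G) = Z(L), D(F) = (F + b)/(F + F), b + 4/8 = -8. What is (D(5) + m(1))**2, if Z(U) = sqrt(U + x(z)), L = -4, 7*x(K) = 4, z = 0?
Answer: (-49 + 40*I*sqrt(42))**2/19600 ≈ -3.3061 - 1.2961*I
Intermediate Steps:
b = -17/2 (b = -1/2 - 8 = -17/2 ≈ -8.5000)
x(K) = 4/7 (x(K) = (1/7)*4 = 4/7)
D(F) = (-17/2 + F)/(2*F) (D(F) = (F - 17/2)/(F + F) = (-17/2 + F)/((2*F)) = (-17/2 + F)*(1/(2*F)) = (-17/2 + F)/(2*F))
Z(U) = sqrt(4/7 + U) (Z(U) = sqrt(U + 4/7) = sqrt(4/7 + U))
m(G) = 2*I*sqrt(42)/7 (m(G) = sqrt(28 + 49*(-4))/7 = sqrt(28 - 196)/7 = sqrt(-168)/7 = (2*I*sqrt(42))/7 = 2*I*sqrt(42)/7)
(D(5) + m(1))**2 = ((1/4)*(-17 + 2*5)/5 + 2*I*sqrt(42)/7)**2 = ((1/4)*(1/5)*(-17 + 10) + 2*I*sqrt(42)/7)**2 = ((1/4)*(1/5)*(-7) + 2*I*sqrt(42)/7)**2 = (-7/20 + 2*I*sqrt(42)/7)**2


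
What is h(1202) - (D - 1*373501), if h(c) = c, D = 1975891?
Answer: -1601188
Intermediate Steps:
h(1202) - (D - 1*373501) = 1202 - (1975891 - 1*373501) = 1202 - (1975891 - 373501) = 1202 - 1*1602390 = 1202 - 1602390 = -1601188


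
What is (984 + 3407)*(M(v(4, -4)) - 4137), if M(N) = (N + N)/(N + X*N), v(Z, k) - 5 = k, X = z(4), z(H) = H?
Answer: -90819053/5 ≈ -1.8164e+7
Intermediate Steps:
X = 4
v(Z, k) = 5 + k
M(N) = ⅖ (M(N) = (N + N)/(N + 4*N) = (2*N)/((5*N)) = (2*N)*(1/(5*N)) = ⅖)
(984 + 3407)*(M(v(4, -4)) - 4137) = (984 + 3407)*(⅖ - 4137) = 4391*(-20683/5) = -90819053/5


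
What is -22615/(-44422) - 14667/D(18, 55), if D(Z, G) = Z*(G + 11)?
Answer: -104111809/8795556 ≈ -11.837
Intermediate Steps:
D(Z, G) = Z*(11 + G)
-22615/(-44422) - 14667/D(18, 55) = -22615/(-44422) - 14667*1/(18*(11 + 55)) = -22615*(-1/44422) - 14667/(18*66) = 22615/44422 - 14667/1188 = 22615/44422 - 14667*1/1188 = 22615/44422 - 4889/396 = -104111809/8795556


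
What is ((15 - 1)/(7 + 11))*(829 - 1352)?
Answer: -3661/9 ≈ -406.78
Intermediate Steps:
((15 - 1)/(7 + 11))*(829 - 1352) = (14/18)*(-523) = (14*(1/18))*(-523) = (7/9)*(-523) = -3661/9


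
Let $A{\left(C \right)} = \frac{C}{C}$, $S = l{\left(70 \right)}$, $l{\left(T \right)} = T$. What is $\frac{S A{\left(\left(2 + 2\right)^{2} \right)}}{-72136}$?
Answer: $- \frac{35}{36068} \approx -0.00097039$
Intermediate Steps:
$S = 70$
$A{\left(C \right)} = 1$
$\frac{S A{\left(\left(2 + 2\right)^{2} \right)}}{-72136} = \frac{70 \cdot 1}{-72136} = 70 \left(- \frac{1}{72136}\right) = - \frac{35}{36068}$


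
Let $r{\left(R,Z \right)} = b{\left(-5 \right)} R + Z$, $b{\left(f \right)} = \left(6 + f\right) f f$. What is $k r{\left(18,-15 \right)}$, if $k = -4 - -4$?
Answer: $0$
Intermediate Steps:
$k = 0$ ($k = -4 + 4 = 0$)
$b{\left(f \right)} = f^{2} \left(6 + f\right)$ ($b{\left(f \right)} = \left(6 + f\right) f^{2} = f^{2} \left(6 + f\right)$)
$r{\left(R,Z \right)} = Z + 25 R$ ($r{\left(R,Z \right)} = \left(-5\right)^{2} \left(6 - 5\right) R + Z = 25 \cdot 1 R + Z = 25 R + Z = Z + 25 R$)
$k r{\left(18,-15 \right)} = 0 \left(-15 + 25 \cdot 18\right) = 0 \left(-15 + 450\right) = 0 \cdot 435 = 0$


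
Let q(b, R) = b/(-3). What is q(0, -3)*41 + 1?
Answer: 1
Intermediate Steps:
q(b, R) = -b/3 (q(b, R) = b*(-⅓) = -b/3)
q(0, -3)*41 + 1 = -⅓*0*41 + 1 = 0*41 + 1 = 0 + 1 = 1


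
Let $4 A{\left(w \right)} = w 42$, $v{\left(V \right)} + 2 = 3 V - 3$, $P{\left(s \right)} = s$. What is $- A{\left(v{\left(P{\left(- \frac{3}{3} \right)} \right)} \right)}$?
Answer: $84$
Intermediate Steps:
$v{\left(V \right)} = -5 + 3 V$ ($v{\left(V \right)} = -2 + \left(3 V - 3\right) = -2 + \left(-3 + 3 V\right) = -5 + 3 V$)
$A{\left(w \right)} = \frac{21 w}{2}$ ($A{\left(w \right)} = \frac{w 42}{4} = \frac{42 w}{4} = \frac{21 w}{2}$)
$- A{\left(v{\left(P{\left(- \frac{3}{3} \right)} \right)} \right)} = - \frac{21 \left(-5 + 3 \left(- \frac{3}{3}\right)\right)}{2} = - \frac{21 \left(-5 + 3 \left(\left(-3\right) \frac{1}{3}\right)\right)}{2} = - \frac{21 \left(-5 + 3 \left(-1\right)\right)}{2} = - \frac{21 \left(-5 - 3\right)}{2} = - \frac{21 \left(-8\right)}{2} = \left(-1\right) \left(-84\right) = 84$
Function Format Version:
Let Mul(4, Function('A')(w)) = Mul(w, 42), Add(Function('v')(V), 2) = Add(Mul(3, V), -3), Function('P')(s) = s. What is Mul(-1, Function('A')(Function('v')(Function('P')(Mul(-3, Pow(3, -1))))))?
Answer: 84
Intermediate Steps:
Function('v')(V) = Add(-5, Mul(3, V)) (Function('v')(V) = Add(-2, Add(Mul(3, V), -3)) = Add(-2, Add(-3, Mul(3, V))) = Add(-5, Mul(3, V)))
Function('A')(w) = Mul(Rational(21, 2), w) (Function('A')(w) = Mul(Rational(1, 4), Mul(w, 42)) = Mul(Rational(1, 4), Mul(42, w)) = Mul(Rational(21, 2), w))
Mul(-1, Function('A')(Function('v')(Function('P')(Mul(-3, Pow(3, -1)))))) = Mul(-1, Mul(Rational(21, 2), Add(-5, Mul(3, Mul(-3, Pow(3, -1)))))) = Mul(-1, Mul(Rational(21, 2), Add(-5, Mul(3, Mul(-3, Rational(1, 3)))))) = Mul(-1, Mul(Rational(21, 2), Add(-5, Mul(3, -1)))) = Mul(-1, Mul(Rational(21, 2), Add(-5, -3))) = Mul(-1, Mul(Rational(21, 2), -8)) = Mul(-1, -84) = 84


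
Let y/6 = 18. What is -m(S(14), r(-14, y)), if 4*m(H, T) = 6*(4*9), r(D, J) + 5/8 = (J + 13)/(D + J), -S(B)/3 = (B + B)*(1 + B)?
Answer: -54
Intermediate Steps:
y = 108 (y = 6*18 = 108)
S(B) = -6*B*(1 + B) (S(B) = -3*(B + B)*(1 + B) = -3*2*B*(1 + B) = -6*B*(1 + B))
r(D, J) = -5/8 + (13 + J)/(D + J) (r(D, J) = -5/8 + (J + 13)/(D + J) = -5/8 + (13 + J)/(D + J))
m(H, T) = 54 (m(H, T) = (6*(4*9))/4 = (6*36)/4 = (¼)*216 = 54)
-m(S(14), r(-14, y)) = -1*54 = -54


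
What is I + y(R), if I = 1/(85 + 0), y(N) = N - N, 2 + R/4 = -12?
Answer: 1/85 ≈ 0.011765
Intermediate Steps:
R = -56 (R = -8 + 4*(-12) = -8 - 48 = -56)
y(N) = 0
I = 1/85 ≈ 0.011765
I + y(R) = 1/85 + 0 = 1/85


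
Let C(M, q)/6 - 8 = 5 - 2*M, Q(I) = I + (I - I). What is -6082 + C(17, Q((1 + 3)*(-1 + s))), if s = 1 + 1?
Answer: -6208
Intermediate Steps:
s = 2
Q(I) = I (Q(I) = I + 0 = I)
C(M, q) = 78 - 12*M (C(M, q) = 48 + 6*(5 - 2*M) = 48 + (30 - 12*M) = 78 - 12*M)
-6082 + C(17, Q((1 + 3)*(-1 + s))) = -6082 + (78 - 12*17) = -6082 + (78 - 204) = -6082 - 126 = -6208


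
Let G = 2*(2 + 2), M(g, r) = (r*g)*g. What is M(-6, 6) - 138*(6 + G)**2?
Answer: -26832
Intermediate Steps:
M(g, r) = r*g**2 (M(g, r) = (g*r)*g = r*g**2)
G = 8 (G = 2*4 = 8)
M(-6, 6) - 138*(6 + G)**2 = 6*(-6)**2 - 138*(6 + 8)**2 = 6*36 - 138*14**2 = 216 - 138*196 = 216 - 27048 = -26832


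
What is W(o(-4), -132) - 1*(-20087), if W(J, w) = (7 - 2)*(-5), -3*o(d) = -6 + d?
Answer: 20062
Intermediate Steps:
o(d) = 2 - d/3 (o(d) = -(-6 + d)/3 = 2 - d/3)
W(J, w) = -25 (W(J, w) = 5*(-5) = -25)
W(o(-4), -132) - 1*(-20087) = -25 - 1*(-20087) = -25 + 20087 = 20062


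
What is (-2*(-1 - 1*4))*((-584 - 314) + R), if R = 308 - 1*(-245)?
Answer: -3450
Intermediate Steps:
R = 553 (R = 308 + 245 = 553)
(-2*(-1 - 1*4))*((-584 - 314) + R) = (-2*(-1 - 1*4))*((-584 - 314) + 553) = (-2*(-1 - 4))*(-898 + 553) = -2*(-5)*(-345) = 10*(-345) = -3450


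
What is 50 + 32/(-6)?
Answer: 134/3 ≈ 44.667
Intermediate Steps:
50 + 32/(-6) = 50 + 32*(-1/6) = 50 - 16/3 = 134/3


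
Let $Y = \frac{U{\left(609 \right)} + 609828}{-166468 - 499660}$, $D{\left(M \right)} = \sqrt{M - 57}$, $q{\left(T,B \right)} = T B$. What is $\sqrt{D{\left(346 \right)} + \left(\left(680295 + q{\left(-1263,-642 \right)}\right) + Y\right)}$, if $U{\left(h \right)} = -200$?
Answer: $\frac{9 \sqrt{127636175282257}}{83266} \approx 1221.1$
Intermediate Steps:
$q{\left(T,B \right)} = B T$
$D{\left(M \right)} = \sqrt{-57 + M}$
$Y = - \frac{152407}{166532}$ ($Y = \frac{-200 + 609828}{-166468 - 499660} = \frac{609628}{-666128} = 609628 \left(- \frac{1}{666128}\right) = - \frac{152407}{166532} \approx -0.91518$)
$\sqrt{D{\left(346 \right)} + \left(\left(680295 + q{\left(-1263,-642 \right)}\right) + Y\right)} = \sqrt{\sqrt{-57 + 346} + \left(\left(680295 - -810846\right) - \frac{152407}{166532}\right)} = \sqrt{\sqrt{289} + \left(\left(680295 + 810846\right) - \frac{152407}{166532}\right)} = \sqrt{17 + \left(1491141 - \frac{152407}{166532}\right)} = \sqrt{17 + \frac{248322540605}{166532}} = \sqrt{\frac{248325371649}{166532}} = \frac{9 \sqrt{127636175282257}}{83266}$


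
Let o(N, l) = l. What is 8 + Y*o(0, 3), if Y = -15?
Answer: -37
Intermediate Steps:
8 + Y*o(0, 3) = 8 - 15*3 = 8 - 45 = -37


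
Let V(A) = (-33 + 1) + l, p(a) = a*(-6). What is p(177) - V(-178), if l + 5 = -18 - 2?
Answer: -1005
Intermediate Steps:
l = -25 (l = -5 + (-18 - 2) = -5 - 20 = -25)
p(a) = -6*a
V(A) = -57 (V(A) = (-33 + 1) - 25 = -32 - 25 = -57)
p(177) - V(-178) = -6*177 - 1*(-57) = -1062 + 57 = -1005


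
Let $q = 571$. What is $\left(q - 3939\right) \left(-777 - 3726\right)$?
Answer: $15166104$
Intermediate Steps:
$\left(q - 3939\right) \left(-777 - 3726\right) = \left(571 - 3939\right) \left(-777 - 3726\right) = \left(-3368\right) \left(-4503\right) = 15166104$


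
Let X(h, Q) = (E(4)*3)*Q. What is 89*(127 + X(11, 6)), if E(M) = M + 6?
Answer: 27323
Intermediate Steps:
E(M) = 6 + M
X(h, Q) = 30*Q (X(h, Q) = ((6 + 4)*3)*Q = (10*3)*Q = 30*Q)
89*(127 + X(11, 6)) = 89*(127 + 30*6) = 89*(127 + 180) = 89*307 = 27323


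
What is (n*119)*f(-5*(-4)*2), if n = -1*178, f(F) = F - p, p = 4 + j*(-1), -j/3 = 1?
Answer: -699006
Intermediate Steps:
j = -3 (j = -3*1 = -3)
p = 7 (p = 4 - 3*(-1) = 4 + 3 = 7)
f(F) = -7 + F (f(F) = F - 1*7 = F - 7 = -7 + F)
n = -178
(n*119)*f(-5*(-4)*2) = (-178*119)*(-7 - 5*(-4)*2) = -21182*(-7 + 20*2) = -21182*(-7 + 40) = -21182*33 = -699006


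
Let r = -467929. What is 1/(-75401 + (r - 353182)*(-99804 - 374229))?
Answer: 1/389233635262 ≈ 2.5691e-12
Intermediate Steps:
1/(-75401 + (r - 353182)*(-99804 - 374229)) = 1/(-75401 + (-467929 - 353182)*(-99804 - 374229)) = 1/(-75401 - 821111*(-474033)) = 1/(-75401 + 389233710663) = 1/389233635262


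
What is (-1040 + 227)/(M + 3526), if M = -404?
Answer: -813/3122 ≈ -0.26041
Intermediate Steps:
(-1040 + 227)/(M + 3526) = (-1040 + 227)/(-404 + 3526) = -813/3122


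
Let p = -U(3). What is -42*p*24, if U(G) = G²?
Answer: 9072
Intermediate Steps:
p = -9 (p = -1*3² = -1*9 = -9)
-42*p*24 = -42*(-9)*24 = 378*24 = 9072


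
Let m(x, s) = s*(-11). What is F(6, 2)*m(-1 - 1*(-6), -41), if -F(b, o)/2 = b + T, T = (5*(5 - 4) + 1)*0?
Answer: -5412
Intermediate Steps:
T = 0 (T = (5*1 + 1)*0 = (5 + 1)*0 = 6*0 = 0)
m(x, s) = -11*s
F(b, o) = -2*b (F(b, o) = -2*(b + 0) = -2*b)
F(6, 2)*m(-1 - 1*(-6), -41) = (-2*6)*(-11*(-41)) = -12*451 = -5412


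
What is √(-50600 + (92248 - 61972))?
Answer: 2*I*√5081 ≈ 142.56*I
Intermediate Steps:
√(-50600 + (92248 - 61972)) = √(-50600 + 30276) = √(-20324) = 2*I*√5081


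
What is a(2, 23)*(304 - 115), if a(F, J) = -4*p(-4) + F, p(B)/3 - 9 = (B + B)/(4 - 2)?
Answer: -10962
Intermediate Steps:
p(B) = 27 + 3*B (p(B) = 27 + 3*((B + B)/(4 - 2)) = 27 + 3*((2*B)/2) = 27 + 3*((2*B)*(½)) = 27 + 3*B)
a(F, J) = -60 + F (a(F, J) = -4*(27 + 3*(-4)) + F = -4*(27 - 12) + F = -4*15 + F = -60 + F)
a(2, 23)*(304 - 115) = (-60 + 2)*(304 - 115) = -58*189 = -10962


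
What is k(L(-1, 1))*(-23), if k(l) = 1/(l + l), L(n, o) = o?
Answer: -23/2 ≈ -11.500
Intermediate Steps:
k(l) = 1/(2*l)
k(L(-1, 1))*(-23) = ((½)/1)*(-23) = ((½)*1)*(-23) = (½)*(-23) = -23/2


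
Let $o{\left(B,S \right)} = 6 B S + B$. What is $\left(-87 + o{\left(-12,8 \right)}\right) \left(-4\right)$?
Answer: $2700$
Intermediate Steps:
$o{\left(B,S \right)} = B + 6 B S$ ($o{\left(B,S \right)} = 6 B S + B = B + 6 B S$)
$\left(-87 + o{\left(-12,8 \right)}\right) \left(-4\right) = \left(-87 - 12 \left(1 + 6 \cdot 8\right)\right) \left(-4\right) = \left(-87 - 12 \left(1 + 48\right)\right) \left(-4\right) = \left(-87 - 588\right) \left(-4\right) = \left(-675\right) \left(-4\right) = 2700$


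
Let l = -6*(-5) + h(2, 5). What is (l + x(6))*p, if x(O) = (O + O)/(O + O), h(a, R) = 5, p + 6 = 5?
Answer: -36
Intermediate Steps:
p = -1 (p = -6 + 5 = -1)
x(O) = 1 (x(O) = (2*O)/((2*O)) = (2*O)*(1/(2*O)) = 1)
l = 35 (l = -6*(-5) + 5 = 30 + 5 = 35)
(l + x(6))*p = (35 + 1)*(-1) = 36*(-1) = -36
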